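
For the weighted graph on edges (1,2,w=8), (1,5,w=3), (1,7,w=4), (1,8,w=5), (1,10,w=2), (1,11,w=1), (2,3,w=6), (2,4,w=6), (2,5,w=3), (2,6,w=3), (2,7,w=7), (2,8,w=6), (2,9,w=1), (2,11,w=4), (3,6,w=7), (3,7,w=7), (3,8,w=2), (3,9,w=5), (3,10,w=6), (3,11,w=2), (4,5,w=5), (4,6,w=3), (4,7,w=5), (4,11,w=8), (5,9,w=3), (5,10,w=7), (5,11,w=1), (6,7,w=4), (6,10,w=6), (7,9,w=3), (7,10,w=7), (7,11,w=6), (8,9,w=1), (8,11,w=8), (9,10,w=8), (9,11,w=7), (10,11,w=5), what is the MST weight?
19 (MST edges: (1,10,w=2), (1,11,w=1), (2,6,w=3), (2,9,w=1), (3,8,w=2), (3,11,w=2), (4,6,w=3), (5,11,w=1), (7,9,w=3), (8,9,w=1); sum of weights 2 + 1 + 3 + 1 + 2 + 2 + 3 + 1 + 3 + 1 = 19)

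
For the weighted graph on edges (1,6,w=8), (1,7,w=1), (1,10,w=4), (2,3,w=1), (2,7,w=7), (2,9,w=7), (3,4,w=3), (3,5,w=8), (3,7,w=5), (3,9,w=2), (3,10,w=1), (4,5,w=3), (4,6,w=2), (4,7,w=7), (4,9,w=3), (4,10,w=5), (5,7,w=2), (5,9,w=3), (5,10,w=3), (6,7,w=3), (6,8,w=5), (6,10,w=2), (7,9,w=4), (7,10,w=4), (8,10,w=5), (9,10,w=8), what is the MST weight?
19 (MST edges: (1,7,w=1), (2,3,w=1), (3,9,w=2), (3,10,w=1), (4,5,w=3), (4,6,w=2), (5,7,w=2), (6,8,w=5), (6,10,w=2); sum of weights 1 + 1 + 2 + 1 + 3 + 2 + 2 + 5 + 2 = 19)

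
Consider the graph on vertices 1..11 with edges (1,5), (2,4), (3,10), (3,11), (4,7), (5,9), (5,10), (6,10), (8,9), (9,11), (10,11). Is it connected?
No, it has 2 components: {1, 3, 5, 6, 8, 9, 10, 11}, {2, 4, 7}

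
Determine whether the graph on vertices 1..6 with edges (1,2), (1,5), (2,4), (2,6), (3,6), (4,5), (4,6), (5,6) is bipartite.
No (odd cycle of length 3: 4 -> 2 -> 6 -> 4)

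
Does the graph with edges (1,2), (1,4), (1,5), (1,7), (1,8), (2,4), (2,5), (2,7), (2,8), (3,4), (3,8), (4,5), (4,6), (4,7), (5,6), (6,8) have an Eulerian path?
No (4 vertices have odd degree: {1, 2, 6, 7}; Eulerian path requires 0 or 2)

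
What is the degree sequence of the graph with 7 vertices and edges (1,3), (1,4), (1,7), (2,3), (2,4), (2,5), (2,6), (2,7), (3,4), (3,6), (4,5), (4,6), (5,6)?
[5, 5, 4, 4, 3, 3, 2] (degrees: deg(1)=3, deg(2)=5, deg(3)=4, deg(4)=5, deg(5)=3, deg(6)=4, deg(7)=2)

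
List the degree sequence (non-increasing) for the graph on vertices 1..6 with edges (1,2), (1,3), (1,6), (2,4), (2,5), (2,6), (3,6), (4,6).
[4, 4, 3, 2, 2, 1] (degrees: deg(1)=3, deg(2)=4, deg(3)=2, deg(4)=2, deg(5)=1, deg(6)=4)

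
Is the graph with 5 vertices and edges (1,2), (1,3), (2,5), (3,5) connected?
No, it has 2 components: {1, 2, 3, 5}, {4}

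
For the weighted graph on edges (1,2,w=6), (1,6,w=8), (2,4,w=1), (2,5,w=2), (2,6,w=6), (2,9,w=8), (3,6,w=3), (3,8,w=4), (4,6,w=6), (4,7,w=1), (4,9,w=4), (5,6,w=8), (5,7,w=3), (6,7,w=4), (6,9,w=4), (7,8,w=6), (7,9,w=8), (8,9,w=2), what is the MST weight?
23 (MST edges: (1,2,w=6), (2,4,w=1), (2,5,w=2), (3,6,w=3), (3,8,w=4), (4,7,w=1), (4,9,w=4), (8,9,w=2); sum of weights 6 + 1 + 2 + 3 + 4 + 1 + 4 + 2 = 23)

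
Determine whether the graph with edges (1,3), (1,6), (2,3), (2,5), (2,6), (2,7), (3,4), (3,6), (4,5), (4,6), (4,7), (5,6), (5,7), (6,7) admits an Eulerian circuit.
Yes (the graph is connected and all 7 vertices have even degree)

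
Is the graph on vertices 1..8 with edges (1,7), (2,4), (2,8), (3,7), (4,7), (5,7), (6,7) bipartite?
Yes. Partition: {1, 3, 4, 5, 6, 8}, {2, 7}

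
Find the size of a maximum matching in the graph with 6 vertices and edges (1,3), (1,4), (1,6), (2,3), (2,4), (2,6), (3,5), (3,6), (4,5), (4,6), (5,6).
3 (matching: (1,3), (2,6), (4,5); upper bound floor(n/2) = floor(6/2) = 3)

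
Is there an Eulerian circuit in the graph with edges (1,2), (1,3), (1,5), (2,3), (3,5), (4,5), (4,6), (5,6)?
No (2 vertices have odd degree: {1, 3}; Eulerian circuit requires 0)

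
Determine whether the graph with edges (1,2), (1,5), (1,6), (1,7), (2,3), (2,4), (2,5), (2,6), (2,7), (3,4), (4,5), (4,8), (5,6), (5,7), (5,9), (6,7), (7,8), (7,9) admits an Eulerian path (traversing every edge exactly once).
Yes — and in fact it has an Eulerian circuit (the graph is connected and all 9 vertices have even degree)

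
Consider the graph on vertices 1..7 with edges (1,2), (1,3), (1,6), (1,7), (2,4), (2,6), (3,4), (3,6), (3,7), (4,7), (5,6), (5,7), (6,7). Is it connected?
Yes (BFS from 1 visits [1, 2, 3, 6, 7, 4, 5] — all 7 vertices reached)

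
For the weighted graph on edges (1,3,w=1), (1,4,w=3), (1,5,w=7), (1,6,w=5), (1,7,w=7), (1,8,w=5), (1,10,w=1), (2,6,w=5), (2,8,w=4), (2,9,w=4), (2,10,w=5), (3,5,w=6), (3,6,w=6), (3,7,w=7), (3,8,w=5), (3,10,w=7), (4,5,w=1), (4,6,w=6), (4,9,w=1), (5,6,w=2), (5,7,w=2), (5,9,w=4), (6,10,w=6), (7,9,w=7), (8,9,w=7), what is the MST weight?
19 (MST edges: (1,3,w=1), (1,4,w=3), (1,10,w=1), (2,8,w=4), (2,9,w=4), (4,5,w=1), (4,9,w=1), (5,6,w=2), (5,7,w=2); sum of weights 1 + 3 + 1 + 4 + 4 + 1 + 1 + 2 + 2 = 19)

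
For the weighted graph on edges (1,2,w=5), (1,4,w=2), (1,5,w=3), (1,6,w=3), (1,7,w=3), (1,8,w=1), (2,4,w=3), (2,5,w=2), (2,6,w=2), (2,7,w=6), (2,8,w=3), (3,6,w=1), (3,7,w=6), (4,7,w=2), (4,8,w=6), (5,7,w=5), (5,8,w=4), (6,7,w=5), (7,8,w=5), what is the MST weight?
13 (MST edges: (1,4,w=2), (1,5,w=3), (1,8,w=1), (2,5,w=2), (2,6,w=2), (3,6,w=1), (4,7,w=2); sum of weights 2 + 3 + 1 + 2 + 2 + 1 + 2 = 13)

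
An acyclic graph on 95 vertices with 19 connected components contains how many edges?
76 (Each of the 19 component trees on V_i vertices has V_i - 1 edges; summing gives V - C = 95 - 19 = 76)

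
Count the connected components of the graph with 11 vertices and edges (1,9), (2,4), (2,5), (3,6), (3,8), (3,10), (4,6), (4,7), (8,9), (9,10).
2 (components: {1, 2, 3, 4, 5, 6, 7, 8, 9, 10}, {11})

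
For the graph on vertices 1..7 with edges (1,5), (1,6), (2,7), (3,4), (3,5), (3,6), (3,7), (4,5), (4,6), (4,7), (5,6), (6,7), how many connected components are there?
1 (components: {1, 2, 3, 4, 5, 6, 7})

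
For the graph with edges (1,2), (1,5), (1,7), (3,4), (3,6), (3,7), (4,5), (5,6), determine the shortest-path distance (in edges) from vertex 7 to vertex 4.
2 (path: 7 -> 3 -> 4, 2 edges)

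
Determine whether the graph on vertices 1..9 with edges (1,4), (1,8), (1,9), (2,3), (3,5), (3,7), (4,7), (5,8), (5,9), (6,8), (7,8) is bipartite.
Yes. Partition: {1, 2, 5, 6, 7}, {3, 4, 8, 9}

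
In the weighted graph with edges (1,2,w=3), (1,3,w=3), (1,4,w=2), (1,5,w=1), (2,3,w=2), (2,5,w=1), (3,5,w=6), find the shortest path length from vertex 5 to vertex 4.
3 (path: 5 -> 1 -> 4; weights 1 + 2 = 3)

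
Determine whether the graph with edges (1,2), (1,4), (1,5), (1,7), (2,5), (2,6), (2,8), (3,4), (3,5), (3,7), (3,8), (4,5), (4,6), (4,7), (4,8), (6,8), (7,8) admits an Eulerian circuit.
No (2 vertices have odd degree: {6, 8}; Eulerian circuit requires 0)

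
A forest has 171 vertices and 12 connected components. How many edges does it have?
159 (Each of the 12 component trees on V_i vertices has V_i - 1 edges; summing gives V - C = 171 - 12 = 159)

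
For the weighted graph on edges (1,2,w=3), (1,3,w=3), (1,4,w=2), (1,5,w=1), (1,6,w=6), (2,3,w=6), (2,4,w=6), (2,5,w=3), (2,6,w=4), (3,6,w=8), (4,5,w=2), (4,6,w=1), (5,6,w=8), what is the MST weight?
10 (MST edges: (1,2,w=3), (1,3,w=3), (1,4,w=2), (1,5,w=1), (4,6,w=1); sum of weights 3 + 3 + 2 + 1 + 1 = 10)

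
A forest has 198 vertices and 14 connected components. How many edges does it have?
184 (Each of the 14 component trees on V_i vertices has V_i - 1 edges; summing gives V - C = 198 - 14 = 184)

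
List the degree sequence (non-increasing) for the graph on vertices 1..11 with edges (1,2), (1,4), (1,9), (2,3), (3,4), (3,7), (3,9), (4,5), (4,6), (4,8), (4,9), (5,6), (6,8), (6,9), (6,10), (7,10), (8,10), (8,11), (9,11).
[6, 5, 5, 4, 4, 3, 3, 2, 2, 2, 2] (degrees: deg(1)=3, deg(2)=2, deg(3)=4, deg(4)=6, deg(5)=2, deg(6)=5, deg(7)=2, deg(8)=4, deg(9)=5, deg(10)=3, deg(11)=2)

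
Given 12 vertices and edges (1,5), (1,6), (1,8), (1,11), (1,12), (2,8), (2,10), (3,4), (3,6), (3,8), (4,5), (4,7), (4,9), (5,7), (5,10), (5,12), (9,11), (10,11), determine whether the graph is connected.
Yes (BFS from 1 visits [1, 5, 6, 8, 11, 12, 4, 7, 10, 3, 2, 9] — all 12 vertices reached)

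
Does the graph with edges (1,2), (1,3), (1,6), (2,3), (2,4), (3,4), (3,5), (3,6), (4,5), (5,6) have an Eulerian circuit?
No (6 vertices have odd degree: {1, 2, 3, 4, 5, 6}; Eulerian circuit requires 0)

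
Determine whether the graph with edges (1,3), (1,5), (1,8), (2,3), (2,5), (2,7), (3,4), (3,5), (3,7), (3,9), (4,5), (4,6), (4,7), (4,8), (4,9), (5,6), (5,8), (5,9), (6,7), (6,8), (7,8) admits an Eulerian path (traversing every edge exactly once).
No (6 vertices have odd degree: {1, 2, 5, 7, 8, 9}; Eulerian path requires 0 or 2)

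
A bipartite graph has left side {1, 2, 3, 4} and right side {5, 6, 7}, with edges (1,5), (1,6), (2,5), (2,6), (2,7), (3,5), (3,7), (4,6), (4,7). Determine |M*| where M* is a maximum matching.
3 (matching: (1,6), (2,7), (3,5); upper bound min(|L|,|R|) = min(4,3) = 3)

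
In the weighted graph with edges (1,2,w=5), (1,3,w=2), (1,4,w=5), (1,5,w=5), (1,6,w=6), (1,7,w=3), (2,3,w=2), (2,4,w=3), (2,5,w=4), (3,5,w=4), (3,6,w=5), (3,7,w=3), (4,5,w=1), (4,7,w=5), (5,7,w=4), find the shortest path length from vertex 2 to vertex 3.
2 (path: 2 -> 3; weights 2 = 2)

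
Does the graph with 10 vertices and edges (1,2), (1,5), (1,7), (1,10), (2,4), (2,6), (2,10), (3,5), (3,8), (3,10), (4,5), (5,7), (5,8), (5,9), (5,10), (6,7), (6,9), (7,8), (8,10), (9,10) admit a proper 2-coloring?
No (odd cycle of length 3: 10 -> 1 -> 2 -> 10)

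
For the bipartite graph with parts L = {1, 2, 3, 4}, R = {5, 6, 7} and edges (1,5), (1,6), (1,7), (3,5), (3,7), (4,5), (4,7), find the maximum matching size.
3 (matching: (1,6), (3,7), (4,5); upper bound min(|L|,|R|) = min(4,3) = 3)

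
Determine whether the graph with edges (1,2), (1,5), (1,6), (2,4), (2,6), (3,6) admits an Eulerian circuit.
No (6 vertices have odd degree: {1, 2, 3, 4, 5, 6}; Eulerian circuit requires 0)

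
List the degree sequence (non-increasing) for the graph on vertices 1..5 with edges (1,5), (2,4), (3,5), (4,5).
[3, 2, 1, 1, 1] (degrees: deg(1)=1, deg(2)=1, deg(3)=1, deg(4)=2, deg(5)=3)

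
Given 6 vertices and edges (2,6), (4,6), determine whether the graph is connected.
No, it has 4 components: {1}, {2, 4, 6}, {3}, {5}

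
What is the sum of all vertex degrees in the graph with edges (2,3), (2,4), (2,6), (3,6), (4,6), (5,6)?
12 (handshake: sum of degrees = 2|E| = 2 x 6 = 12)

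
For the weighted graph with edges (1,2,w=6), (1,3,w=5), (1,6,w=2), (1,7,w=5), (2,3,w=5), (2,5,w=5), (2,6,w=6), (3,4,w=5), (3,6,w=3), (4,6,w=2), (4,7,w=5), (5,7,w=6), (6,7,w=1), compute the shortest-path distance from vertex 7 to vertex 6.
1 (path: 7 -> 6; weights 1 = 1)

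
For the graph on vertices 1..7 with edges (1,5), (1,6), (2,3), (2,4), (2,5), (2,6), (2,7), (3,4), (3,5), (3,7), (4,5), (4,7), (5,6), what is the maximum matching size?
3 (matching: (1,6), (2,5), (4,7); upper bound floor(n/2) = floor(7/2) = 3)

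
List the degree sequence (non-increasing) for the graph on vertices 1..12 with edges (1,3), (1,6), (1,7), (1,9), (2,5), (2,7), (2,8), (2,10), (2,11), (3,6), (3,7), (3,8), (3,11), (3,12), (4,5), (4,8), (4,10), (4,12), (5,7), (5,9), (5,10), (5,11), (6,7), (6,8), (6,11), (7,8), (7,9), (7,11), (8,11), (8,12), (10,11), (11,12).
[8, 8, 7, 6, 6, 5, 5, 4, 4, 4, 4, 3] (degrees: deg(1)=4, deg(2)=5, deg(3)=6, deg(4)=4, deg(5)=6, deg(6)=5, deg(7)=8, deg(8)=7, deg(9)=3, deg(10)=4, deg(11)=8, deg(12)=4)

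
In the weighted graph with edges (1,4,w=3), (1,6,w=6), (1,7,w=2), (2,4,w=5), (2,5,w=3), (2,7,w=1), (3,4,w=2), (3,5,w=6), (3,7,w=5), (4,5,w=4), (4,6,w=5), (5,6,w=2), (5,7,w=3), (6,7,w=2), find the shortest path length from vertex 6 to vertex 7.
2 (path: 6 -> 7; weights 2 = 2)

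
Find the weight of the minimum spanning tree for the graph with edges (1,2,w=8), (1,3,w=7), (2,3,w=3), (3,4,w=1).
11 (MST edges: (1,3,w=7), (2,3,w=3), (3,4,w=1); sum of weights 7 + 3 + 1 = 11)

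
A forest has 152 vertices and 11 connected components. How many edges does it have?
141 (Each of the 11 component trees on V_i vertices has V_i - 1 edges; summing gives V - C = 152 - 11 = 141)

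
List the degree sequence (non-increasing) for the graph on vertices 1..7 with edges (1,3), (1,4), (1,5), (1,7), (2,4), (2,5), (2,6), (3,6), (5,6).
[4, 3, 3, 3, 2, 2, 1] (degrees: deg(1)=4, deg(2)=3, deg(3)=2, deg(4)=2, deg(5)=3, deg(6)=3, deg(7)=1)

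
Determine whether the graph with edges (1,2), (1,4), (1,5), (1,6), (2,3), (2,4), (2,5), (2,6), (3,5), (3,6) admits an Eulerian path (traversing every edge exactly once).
No (4 vertices have odd degree: {2, 3, 5, 6}; Eulerian path requires 0 or 2)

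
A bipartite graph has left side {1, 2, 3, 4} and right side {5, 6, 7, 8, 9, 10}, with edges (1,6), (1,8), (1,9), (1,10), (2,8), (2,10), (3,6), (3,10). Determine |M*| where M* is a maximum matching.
3 (matching: (1,9), (2,8), (3,10); upper bound min(|L|,|R|) = min(4,6) = 4)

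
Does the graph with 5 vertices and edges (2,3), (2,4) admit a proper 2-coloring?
Yes. Partition: {1, 2, 5}, {3, 4}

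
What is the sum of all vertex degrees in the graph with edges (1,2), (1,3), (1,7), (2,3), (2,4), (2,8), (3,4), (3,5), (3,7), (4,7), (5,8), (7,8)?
24 (handshake: sum of degrees = 2|E| = 2 x 12 = 24)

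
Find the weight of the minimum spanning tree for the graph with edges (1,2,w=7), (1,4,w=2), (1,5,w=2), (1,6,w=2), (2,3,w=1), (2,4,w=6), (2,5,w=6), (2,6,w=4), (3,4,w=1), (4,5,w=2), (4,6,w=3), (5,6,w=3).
8 (MST edges: (1,4,w=2), (1,5,w=2), (1,6,w=2), (2,3,w=1), (3,4,w=1); sum of weights 2 + 2 + 2 + 1 + 1 = 8)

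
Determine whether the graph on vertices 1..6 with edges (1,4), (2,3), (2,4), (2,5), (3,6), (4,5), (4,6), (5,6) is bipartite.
No (odd cycle of length 3: 2 -> 4 -> 5 -> 2)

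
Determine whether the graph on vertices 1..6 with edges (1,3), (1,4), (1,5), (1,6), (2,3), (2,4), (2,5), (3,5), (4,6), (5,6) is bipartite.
No (odd cycle of length 3: 4 -> 1 -> 6 -> 4)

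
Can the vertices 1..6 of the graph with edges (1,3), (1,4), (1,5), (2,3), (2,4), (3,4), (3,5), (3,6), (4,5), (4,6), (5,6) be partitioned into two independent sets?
No (odd cycle of length 3: 3 -> 1 -> 4 -> 3)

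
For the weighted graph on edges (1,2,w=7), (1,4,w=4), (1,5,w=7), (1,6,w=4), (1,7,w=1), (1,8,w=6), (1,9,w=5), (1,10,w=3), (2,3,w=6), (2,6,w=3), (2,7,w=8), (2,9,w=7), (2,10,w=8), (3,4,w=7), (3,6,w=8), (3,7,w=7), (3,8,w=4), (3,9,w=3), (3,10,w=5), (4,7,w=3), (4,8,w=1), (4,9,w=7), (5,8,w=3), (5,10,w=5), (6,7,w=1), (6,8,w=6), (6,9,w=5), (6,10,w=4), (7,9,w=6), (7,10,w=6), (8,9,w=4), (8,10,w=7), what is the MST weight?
22 (MST edges: (1,7,w=1), (1,10,w=3), (2,6,w=3), (3,8,w=4), (3,9,w=3), (4,7,w=3), (4,8,w=1), (5,8,w=3), (6,7,w=1); sum of weights 1 + 3 + 3 + 4 + 3 + 3 + 1 + 3 + 1 = 22)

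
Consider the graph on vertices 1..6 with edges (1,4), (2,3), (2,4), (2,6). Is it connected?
No, it has 2 components: {1, 2, 3, 4, 6}, {5}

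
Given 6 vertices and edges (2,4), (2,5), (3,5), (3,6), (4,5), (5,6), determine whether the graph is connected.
No, it has 2 components: {1}, {2, 3, 4, 5, 6}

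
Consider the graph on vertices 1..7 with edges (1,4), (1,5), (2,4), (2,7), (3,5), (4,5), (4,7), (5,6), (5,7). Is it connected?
Yes (BFS from 1 visits [1, 4, 5, 2, 7, 3, 6] — all 7 vertices reached)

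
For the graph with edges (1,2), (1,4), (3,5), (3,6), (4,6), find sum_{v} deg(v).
10 (handshake: sum of degrees = 2|E| = 2 x 5 = 10)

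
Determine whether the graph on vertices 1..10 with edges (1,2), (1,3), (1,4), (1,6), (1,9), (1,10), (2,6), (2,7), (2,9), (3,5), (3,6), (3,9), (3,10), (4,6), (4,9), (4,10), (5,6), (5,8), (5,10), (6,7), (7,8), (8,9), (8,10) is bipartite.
No (odd cycle of length 3: 10 -> 1 -> 3 -> 10)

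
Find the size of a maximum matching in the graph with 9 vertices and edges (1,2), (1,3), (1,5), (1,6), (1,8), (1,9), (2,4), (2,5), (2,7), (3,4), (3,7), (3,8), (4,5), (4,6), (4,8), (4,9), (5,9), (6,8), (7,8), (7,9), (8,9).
4 (matching: (1,6), (2,5), (4,8), (7,9); upper bound floor(n/2) = floor(9/2) = 4)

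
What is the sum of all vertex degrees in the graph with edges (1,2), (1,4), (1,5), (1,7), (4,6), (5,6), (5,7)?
14 (handshake: sum of degrees = 2|E| = 2 x 7 = 14)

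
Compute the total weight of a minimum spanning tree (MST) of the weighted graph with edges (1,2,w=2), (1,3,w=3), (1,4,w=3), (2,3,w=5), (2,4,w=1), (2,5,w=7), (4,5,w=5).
11 (MST edges: (1,2,w=2), (1,3,w=3), (2,4,w=1), (4,5,w=5); sum of weights 2 + 3 + 1 + 5 = 11)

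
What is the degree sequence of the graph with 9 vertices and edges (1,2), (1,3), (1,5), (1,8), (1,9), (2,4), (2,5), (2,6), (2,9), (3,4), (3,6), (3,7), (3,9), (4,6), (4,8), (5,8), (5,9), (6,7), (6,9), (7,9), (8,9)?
[7, 5, 5, 5, 5, 4, 4, 4, 3] (degrees: deg(1)=5, deg(2)=5, deg(3)=5, deg(4)=4, deg(5)=4, deg(6)=5, deg(7)=3, deg(8)=4, deg(9)=7)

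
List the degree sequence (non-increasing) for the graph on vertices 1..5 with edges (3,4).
[1, 1, 0, 0, 0] (degrees: deg(1)=0, deg(2)=0, deg(3)=1, deg(4)=1, deg(5)=0)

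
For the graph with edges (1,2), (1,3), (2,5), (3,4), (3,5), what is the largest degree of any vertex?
3 (attained at vertex 3)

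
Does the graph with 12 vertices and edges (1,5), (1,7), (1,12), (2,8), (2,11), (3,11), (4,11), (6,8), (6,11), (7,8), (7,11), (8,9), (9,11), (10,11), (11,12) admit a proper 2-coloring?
Yes. Partition: {1, 8, 11}, {2, 3, 4, 5, 6, 7, 9, 10, 12}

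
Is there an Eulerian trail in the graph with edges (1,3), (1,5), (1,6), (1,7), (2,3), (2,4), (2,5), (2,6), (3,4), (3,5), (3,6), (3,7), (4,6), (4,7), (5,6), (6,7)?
Yes — and in fact it has an Eulerian circuit (the graph is connected and all 7 vertices have even degree)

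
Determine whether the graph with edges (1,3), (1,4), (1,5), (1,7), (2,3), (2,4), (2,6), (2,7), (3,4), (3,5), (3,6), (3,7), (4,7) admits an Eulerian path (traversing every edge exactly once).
Yes — and in fact it has an Eulerian circuit (the graph is connected and all 7 vertices have even degree)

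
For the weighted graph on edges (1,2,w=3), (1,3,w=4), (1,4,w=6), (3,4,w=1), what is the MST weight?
8 (MST edges: (1,2,w=3), (1,3,w=4), (3,4,w=1); sum of weights 3 + 4 + 1 = 8)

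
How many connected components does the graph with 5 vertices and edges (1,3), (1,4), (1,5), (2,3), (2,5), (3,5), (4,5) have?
1 (components: {1, 2, 3, 4, 5})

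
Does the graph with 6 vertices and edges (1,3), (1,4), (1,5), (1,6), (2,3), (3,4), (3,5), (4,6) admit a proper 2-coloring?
No (odd cycle of length 3: 6 -> 1 -> 4 -> 6)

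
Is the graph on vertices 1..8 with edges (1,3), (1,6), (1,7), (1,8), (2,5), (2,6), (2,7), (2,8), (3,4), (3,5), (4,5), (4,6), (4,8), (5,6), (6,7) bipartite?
No (odd cycle of length 3: 6 -> 1 -> 7 -> 6)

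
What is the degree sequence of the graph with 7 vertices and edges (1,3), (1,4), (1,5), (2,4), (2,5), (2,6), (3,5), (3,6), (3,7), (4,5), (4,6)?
[4, 4, 4, 3, 3, 3, 1] (degrees: deg(1)=3, deg(2)=3, deg(3)=4, deg(4)=4, deg(5)=4, deg(6)=3, deg(7)=1)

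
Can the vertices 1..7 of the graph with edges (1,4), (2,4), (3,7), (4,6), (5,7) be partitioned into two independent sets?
Yes. Partition: {1, 2, 3, 5, 6}, {4, 7}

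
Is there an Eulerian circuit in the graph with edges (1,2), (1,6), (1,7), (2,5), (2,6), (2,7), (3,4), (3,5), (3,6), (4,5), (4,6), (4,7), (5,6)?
No (4 vertices have odd degree: {1, 3, 6, 7}; Eulerian circuit requires 0)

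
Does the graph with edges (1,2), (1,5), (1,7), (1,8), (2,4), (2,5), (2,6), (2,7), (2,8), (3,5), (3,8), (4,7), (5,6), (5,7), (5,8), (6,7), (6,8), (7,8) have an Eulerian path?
Yes — and in fact it has an Eulerian circuit (the graph is connected and all 8 vertices have even degree)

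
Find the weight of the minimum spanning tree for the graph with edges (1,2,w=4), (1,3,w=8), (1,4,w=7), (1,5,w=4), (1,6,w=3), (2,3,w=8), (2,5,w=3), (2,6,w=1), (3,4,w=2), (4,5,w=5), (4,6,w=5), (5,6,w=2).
13 (MST edges: (1,6,w=3), (2,6,w=1), (3,4,w=2), (4,5,w=5), (5,6,w=2); sum of weights 3 + 1 + 2 + 5 + 2 = 13)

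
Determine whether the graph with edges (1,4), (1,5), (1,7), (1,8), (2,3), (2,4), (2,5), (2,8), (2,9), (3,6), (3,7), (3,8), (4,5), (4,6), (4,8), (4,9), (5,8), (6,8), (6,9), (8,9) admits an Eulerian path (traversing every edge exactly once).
Yes (the graph is connected and exactly 2 vertices have odd degree: {2, 8}; any Eulerian path must start and end at those)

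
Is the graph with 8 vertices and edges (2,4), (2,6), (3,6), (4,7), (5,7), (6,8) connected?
No, it has 2 components: {1}, {2, 3, 4, 5, 6, 7, 8}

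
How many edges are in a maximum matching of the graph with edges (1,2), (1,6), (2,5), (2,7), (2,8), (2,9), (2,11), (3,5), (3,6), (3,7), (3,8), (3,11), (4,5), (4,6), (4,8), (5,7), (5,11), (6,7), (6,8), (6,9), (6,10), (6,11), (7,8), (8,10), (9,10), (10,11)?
5 (matching: (2,9), (3,8), (4,6), (5,7), (10,11); upper bound floor(n/2) = floor(11/2) = 5)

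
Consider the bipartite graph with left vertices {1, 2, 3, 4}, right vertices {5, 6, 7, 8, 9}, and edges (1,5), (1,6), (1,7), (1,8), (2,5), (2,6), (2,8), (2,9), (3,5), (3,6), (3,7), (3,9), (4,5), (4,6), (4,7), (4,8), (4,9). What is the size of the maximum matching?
4 (matching: (1,8), (2,9), (3,7), (4,6); upper bound min(|L|,|R|) = min(4,5) = 4)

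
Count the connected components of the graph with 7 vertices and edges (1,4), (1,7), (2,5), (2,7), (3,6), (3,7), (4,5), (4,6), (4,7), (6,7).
1 (components: {1, 2, 3, 4, 5, 6, 7})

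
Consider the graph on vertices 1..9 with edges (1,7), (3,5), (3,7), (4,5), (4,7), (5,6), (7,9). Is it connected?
No, it has 3 components: {1, 3, 4, 5, 6, 7, 9}, {2}, {8}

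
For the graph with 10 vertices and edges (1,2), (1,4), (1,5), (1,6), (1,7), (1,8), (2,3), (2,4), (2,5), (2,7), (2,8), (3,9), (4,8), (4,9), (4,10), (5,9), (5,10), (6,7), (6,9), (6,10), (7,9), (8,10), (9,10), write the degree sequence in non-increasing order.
[6, 6, 6, 5, 5, 4, 4, 4, 4, 2] (degrees: deg(1)=6, deg(2)=6, deg(3)=2, deg(4)=5, deg(5)=4, deg(6)=4, deg(7)=4, deg(8)=4, deg(9)=6, deg(10)=5)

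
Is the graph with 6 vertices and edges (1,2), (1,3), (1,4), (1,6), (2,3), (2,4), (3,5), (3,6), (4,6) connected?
Yes (BFS from 1 visits [1, 2, 3, 4, 6, 5] — all 6 vertices reached)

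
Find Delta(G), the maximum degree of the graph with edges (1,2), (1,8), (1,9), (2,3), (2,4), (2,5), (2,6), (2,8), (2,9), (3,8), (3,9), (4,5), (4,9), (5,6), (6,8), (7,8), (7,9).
7 (attained at vertex 2)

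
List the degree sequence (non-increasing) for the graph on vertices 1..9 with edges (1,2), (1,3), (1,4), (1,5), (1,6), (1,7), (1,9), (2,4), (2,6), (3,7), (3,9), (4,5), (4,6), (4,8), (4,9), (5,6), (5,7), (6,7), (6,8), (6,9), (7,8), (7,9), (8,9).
[7, 7, 6, 6, 6, 4, 4, 3, 3] (degrees: deg(1)=7, deg(2)=3, deg(3)=3, deg(4)=6, deg(5)=4, deg(6)=7, deg(7)=6, deg(8)=4, deg(9)=6)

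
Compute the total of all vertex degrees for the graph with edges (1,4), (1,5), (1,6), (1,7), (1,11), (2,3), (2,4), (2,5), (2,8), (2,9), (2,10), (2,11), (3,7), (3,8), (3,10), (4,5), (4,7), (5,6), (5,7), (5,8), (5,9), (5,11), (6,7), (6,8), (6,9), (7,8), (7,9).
54 (handshake: sum of degrees = 2|E| = 2 x 27 = 54)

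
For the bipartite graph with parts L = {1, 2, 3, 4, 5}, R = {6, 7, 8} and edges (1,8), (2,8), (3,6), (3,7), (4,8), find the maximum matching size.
2 (matching: (1,8), (3,7); upper bound min(|L|,|R|) = min(5,3) = 3)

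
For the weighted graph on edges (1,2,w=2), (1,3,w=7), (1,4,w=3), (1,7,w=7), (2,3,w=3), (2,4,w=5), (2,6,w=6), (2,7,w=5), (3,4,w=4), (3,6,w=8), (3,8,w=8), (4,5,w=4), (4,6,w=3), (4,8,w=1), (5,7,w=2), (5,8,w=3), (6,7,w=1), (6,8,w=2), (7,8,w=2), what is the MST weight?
14 (MST edges: (1,2,w=2), (1,4,w=3), (2,3,w=3), (4,8,w=1), (5,7,w=2), (6,7,w=1), (6,8,w=2); sum of weights 2 + 3 + 3 + 1 + 2 + 1 + 2 = 14)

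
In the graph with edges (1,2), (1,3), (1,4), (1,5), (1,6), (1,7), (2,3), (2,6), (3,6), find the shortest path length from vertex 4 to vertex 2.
2 (path: 4 -> 1 -> 2, 2 edges)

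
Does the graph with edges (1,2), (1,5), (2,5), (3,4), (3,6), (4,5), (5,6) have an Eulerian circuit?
Yes (the graph is connected and all 6 vertices have even degree)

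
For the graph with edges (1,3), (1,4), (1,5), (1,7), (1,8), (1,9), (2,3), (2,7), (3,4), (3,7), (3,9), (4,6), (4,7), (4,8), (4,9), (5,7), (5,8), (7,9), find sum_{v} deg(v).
36 (handshake: sum of degrees = 2|E| = 2 x 18 = 36)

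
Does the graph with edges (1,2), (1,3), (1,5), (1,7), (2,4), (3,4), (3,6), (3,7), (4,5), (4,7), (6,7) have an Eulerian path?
Yes — and in fact it has an Eulerian circuit (the graph is connected and all 7 vertices have even degree)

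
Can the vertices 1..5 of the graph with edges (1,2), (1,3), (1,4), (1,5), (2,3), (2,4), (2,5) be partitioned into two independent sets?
No (odd cycle of length 3: 3 -> 1 -> 2 -> 3)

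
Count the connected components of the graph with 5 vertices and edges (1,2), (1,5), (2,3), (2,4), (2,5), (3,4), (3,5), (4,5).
1 (components: {1, 2, 3, 4, 5})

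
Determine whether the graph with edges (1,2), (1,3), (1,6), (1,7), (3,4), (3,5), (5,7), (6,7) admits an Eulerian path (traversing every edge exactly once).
No (4 vertices have odd degree: {2, 3, 4, 7}; Eulerian path requires 0 or 2)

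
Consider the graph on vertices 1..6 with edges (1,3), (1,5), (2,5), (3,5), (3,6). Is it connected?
No, it has 2 components: {1, 2, 3, 5, 6}, {4}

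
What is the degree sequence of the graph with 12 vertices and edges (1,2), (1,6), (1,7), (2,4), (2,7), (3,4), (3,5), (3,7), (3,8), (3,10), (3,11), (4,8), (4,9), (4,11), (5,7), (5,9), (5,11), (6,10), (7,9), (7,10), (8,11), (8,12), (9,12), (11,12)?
[6, 6, 5, 5, 4, 4, 4, 3, 3, 3, 3, 2] (degrees: deg(1)=3, deg(2)=3, deg(3)=6, deg(4)=5, deg(5)=4, deg(6)=2, deg(7)=6, deg(8)=4, deg(9)=4, deg(10)=3, deg(11)=5, deg(12)=3)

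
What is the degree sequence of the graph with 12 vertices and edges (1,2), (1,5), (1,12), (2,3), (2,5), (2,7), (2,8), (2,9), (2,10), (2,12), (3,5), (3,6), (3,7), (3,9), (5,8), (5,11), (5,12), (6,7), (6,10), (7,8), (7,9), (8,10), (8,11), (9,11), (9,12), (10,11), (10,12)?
[8, 6, 5, 5, 5, 5, 5, 5, 4, 3, 3, 0] (degrees: deg(1)=3, deg(2)=8, deg(3)=5, deg(4)=0, deg(5)=6, deg(6)=3, deg(7)=5, deg(8)=5, deg(9)=5, deg(10)=5, deg(11)=4, deg(12)=5)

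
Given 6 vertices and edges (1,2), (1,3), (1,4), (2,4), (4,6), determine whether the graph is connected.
No, it has 2 components: {1, 2, 3, 4, 6}, {5}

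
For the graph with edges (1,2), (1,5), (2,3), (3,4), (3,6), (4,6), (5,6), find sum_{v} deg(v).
14 (handshake: sum of degrees = 2|E| = 2 x 7 = 14)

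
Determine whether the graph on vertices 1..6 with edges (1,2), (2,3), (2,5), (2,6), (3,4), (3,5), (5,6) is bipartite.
No (odd cycle of length 3: 6 -> 2 -> 5 -> 6)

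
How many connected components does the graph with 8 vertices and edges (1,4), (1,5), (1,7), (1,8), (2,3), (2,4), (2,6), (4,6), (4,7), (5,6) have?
1 (components: {1, 2, 3, 4, 5, 6, 7, 8})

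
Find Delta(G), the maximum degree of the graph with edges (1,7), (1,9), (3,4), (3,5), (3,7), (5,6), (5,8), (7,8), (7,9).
4 (attained at vertex 7)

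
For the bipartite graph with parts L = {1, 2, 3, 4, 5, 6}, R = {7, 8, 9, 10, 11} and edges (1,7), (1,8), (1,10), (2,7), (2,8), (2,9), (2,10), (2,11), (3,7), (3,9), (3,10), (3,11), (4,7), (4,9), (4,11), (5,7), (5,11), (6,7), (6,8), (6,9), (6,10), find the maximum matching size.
5 (matching: (1,10), (2,11), (3,9), (4,7), (6,8); upper bound min(|L|,|R|) = min(6,5) = 5)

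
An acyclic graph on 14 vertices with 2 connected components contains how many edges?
12 (Each of the 2 component trees on V_i vertices has V_i - 1 edges; summing gives V - C = 14 - 2 = 12)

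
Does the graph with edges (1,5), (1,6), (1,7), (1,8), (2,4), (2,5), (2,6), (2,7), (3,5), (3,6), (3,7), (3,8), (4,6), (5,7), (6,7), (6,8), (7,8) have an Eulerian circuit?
Yes (the graph is connected and all 8 vertices have even degree)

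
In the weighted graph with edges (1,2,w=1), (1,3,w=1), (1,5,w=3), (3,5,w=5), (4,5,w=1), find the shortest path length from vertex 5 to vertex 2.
4 (path: 5 -> 1 -> 2; weights 3 + 1 = 4)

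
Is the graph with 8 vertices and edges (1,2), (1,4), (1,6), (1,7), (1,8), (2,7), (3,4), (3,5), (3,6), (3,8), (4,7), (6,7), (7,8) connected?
Yes (BFS from 1 visits [1, 2, 4, 6, 7, 8, 3, 5] — all 8 vertices reached)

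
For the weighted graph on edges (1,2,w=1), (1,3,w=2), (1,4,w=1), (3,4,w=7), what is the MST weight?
4 (MST edges: (1,2,w=1), (1,3,w=2), (1,4,w=1); sum of weights 1 + 2 + 1 = 4)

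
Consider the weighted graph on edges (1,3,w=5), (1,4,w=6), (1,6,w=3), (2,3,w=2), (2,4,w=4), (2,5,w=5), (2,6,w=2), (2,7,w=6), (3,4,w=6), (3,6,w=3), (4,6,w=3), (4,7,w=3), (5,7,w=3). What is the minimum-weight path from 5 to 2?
5 (path: 5 -> 2; weights 5 = 5)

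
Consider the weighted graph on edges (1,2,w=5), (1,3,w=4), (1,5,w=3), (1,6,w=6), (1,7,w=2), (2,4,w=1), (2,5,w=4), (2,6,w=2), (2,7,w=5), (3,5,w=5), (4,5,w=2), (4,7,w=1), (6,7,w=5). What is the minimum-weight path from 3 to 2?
8 (path: 3 -> 1 -> 7 -> 4 -> 2; weights 4 + 2 + 1 + 1 = 8)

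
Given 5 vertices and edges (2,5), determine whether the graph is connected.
No, it has 4 components: {1}, {2, 5}, {3}, {4}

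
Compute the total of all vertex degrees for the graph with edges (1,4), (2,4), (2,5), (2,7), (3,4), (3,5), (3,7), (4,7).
16 (handshake: sum of degrees = 2|E| = 2 x 8 = 16)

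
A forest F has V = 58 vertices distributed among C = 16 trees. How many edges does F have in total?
42 (Each of the 16 component trees on V_i vertices has V_i - 1 edges; summing gives V - C = 58 - 16 = 42)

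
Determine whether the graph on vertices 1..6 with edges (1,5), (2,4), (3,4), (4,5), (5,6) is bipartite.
Yes. Partition: {1, 4, 6}, {2, 3, 5}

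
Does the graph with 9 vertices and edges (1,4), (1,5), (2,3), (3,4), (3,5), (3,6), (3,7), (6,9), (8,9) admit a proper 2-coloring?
Yes. Partition: {1, 3, 9}, {2, 4, 5, 6, 7, 8}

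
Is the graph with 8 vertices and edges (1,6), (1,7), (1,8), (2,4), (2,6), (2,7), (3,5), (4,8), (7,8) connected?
No, it has 2 components: {1, 2, 4, 6, 7, 8}, {3, 5}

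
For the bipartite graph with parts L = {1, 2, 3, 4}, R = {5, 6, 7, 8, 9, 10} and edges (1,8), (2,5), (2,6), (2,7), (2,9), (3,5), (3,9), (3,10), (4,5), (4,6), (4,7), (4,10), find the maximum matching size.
4 (matching: (1,8), (2,9), (3,10), (4,7); upper bound min(|L|,|R|) = min(4,6) = 4)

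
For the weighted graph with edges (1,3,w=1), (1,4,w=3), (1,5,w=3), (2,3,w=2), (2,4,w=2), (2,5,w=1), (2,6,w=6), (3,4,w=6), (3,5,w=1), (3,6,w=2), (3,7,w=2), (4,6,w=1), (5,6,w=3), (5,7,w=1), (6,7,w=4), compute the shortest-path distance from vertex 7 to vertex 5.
1 (path: 7 -> 5; weights 1 = 1)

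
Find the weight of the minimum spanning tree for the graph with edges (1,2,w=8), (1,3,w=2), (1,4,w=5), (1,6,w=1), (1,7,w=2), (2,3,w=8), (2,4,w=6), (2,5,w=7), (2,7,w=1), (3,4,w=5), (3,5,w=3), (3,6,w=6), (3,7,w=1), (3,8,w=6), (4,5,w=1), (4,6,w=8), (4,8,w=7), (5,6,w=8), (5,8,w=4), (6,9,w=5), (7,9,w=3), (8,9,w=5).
16 (MST edges: (1,3,w=2), (1,6,w=1), (2,7,w=1), (3,5,w=3), (3,7,w=1), (4,5,w=1), (5,8,w=4), (7,9,w=3); sum of weights 2 + 1 + 1 + 3 + 1 + 1 + 4 + 3 = 16)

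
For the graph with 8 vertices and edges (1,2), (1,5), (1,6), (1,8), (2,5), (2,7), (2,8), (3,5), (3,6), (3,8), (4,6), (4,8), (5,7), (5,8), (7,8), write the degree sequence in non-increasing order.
[6, 5, 4, 4, 3, 3, 3, 2] (degrees: deg(1)=4, deg(2)=4, deg(3)=3, deg(4)=2, deg(5)=5, deg(6)=3, deg(7)=3, deg(8)=6)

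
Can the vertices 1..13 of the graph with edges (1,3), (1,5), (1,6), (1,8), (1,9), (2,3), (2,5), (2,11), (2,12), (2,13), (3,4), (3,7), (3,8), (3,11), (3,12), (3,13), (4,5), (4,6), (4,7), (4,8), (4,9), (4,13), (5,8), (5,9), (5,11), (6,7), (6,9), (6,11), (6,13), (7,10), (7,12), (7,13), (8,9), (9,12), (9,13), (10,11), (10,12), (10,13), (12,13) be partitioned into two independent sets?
No (odd cycle of length 3: 9 -> 1 -> 6 -> 9)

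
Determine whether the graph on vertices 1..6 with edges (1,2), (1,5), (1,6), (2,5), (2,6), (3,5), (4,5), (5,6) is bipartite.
No (odd cycle of length 3: 5 -> 1 -> 2 -> 5)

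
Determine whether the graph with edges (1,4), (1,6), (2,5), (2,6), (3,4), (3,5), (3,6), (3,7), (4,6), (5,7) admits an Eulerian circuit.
No (2 vertices have odd degree: {4, 5}; Eulerian circuit requires 0)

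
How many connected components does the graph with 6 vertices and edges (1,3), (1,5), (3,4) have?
3 (components: {1, 3, 4, 5}, {2}, {6})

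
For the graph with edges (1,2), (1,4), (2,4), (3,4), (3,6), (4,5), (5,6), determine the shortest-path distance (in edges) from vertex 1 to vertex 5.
2 (path: 1 -> 4 -> 5, 2 edges)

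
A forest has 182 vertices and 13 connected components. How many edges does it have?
169 (Each of the 13 component trees on V_i vertices has V_i - 1 edges; summing gives V - C = 182 - 13 = 169)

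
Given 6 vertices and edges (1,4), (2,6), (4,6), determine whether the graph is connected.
No, it has 3 components: {1, 2, 4, 6}, {3}, {5}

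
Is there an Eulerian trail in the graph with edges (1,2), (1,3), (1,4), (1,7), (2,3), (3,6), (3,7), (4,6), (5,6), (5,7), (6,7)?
Yes — and in fact it has an Eulerian circuit (the graph is connected and all 7 vertices have even degree)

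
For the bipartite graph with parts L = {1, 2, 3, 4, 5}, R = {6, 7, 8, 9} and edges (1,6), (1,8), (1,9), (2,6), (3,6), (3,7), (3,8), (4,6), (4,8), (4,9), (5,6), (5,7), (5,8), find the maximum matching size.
4 (matching: (1,9), (2,6), (3,8), (5,7); upper bound min(|L|,|R|) = min(5,4) = 4)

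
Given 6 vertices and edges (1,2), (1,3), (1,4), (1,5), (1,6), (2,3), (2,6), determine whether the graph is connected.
Yes (BFS from 1 visits [1, 2, 3, 4, 5, 6] — all 6 vertices reached)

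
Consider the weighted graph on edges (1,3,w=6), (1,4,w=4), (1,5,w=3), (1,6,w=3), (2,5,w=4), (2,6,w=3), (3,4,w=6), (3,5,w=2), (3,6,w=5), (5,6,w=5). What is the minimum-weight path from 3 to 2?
6 (path: 3 -> 5 -> 2; weights 2 + 4 = 6)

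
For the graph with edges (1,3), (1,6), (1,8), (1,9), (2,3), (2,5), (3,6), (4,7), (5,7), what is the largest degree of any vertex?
4 (attained at vertex 1)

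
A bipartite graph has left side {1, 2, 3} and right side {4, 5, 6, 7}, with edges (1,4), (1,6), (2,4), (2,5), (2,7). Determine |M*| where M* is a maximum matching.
2 (matching: (1,6), (2,7); upper bound min(|L|,|R|) = min(3,4) = 3)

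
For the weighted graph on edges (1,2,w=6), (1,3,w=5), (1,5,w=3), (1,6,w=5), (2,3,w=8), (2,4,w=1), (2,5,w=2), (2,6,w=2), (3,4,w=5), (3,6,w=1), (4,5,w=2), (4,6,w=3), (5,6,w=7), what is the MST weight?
9 (MST edges: (1,5,w=3), (2,4,w=1), (2,5,w=2), (2,6,w=2), (3,6,w=1); sum of weights 3 + 1 + 2 + 2 + 1 = 9)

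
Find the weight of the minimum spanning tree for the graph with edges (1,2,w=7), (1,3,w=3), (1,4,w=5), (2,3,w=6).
14 (MST edges: (1,3,w=3), (1,4,w=5), (2,3,w=6); sum of weights 3 + 5 + 6 = 14)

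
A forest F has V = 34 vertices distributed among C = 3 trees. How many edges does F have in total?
31 (Each of the 3 component trees on V_i vertices has V_i - 1 edges; summing gives V - C = 34 - 3 = 31)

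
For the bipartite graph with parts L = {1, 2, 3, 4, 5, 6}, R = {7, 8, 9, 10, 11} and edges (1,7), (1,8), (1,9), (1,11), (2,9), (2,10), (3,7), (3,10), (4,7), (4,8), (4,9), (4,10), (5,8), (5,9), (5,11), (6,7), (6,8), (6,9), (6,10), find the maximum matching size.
5 (matching: (1,11), (2,10), (3,7), (4,9), (5,8); upper bound min(|L|,|R|) = min(6,5) = 5)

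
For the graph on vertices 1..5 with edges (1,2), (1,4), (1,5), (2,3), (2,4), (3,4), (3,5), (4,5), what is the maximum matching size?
2 (matching: (2,3), (4,5); upper bound floor(n/2) = floor(5/2) = 2)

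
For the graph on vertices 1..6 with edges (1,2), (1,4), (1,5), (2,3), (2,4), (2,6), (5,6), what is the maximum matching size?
3 (matching: (1,4), (2,3), (5,6); upper bound floor(n/2) = floor(6/2) = 3)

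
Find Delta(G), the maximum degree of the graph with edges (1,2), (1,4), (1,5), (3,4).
3 (attained at vertex 1)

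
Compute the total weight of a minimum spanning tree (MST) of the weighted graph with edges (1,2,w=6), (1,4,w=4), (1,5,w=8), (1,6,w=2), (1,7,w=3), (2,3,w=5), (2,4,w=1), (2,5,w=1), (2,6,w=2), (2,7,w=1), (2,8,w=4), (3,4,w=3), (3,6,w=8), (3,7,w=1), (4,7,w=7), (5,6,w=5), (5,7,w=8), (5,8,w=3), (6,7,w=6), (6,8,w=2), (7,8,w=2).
10 (MST edges: (1,6,w=2), (2,4,w=1), (2,5,w=1), (2,6,w=2), (2,7,w=1), (3,7,w=1), (6,8,w=2); sum of weights 2 + 1 + 1 + 2 + 1 + 1 + 2 = 10)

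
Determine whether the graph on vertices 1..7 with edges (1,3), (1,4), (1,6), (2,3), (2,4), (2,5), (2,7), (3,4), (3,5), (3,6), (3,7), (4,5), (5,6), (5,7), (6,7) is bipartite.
No (odd cycle of length 3: 6 -> 1 -> 3 -> 6)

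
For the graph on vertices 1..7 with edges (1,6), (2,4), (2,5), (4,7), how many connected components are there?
3 (components: {1, 6}, {2, 4, 5, 7}, {3})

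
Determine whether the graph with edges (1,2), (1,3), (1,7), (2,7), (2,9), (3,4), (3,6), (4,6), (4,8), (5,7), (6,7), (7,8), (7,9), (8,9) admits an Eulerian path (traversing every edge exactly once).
No (8 vertices have odd degree: {1, 2, 3, 4, 5, 6, 8, 9}; Eulerian path requires 0 or 2)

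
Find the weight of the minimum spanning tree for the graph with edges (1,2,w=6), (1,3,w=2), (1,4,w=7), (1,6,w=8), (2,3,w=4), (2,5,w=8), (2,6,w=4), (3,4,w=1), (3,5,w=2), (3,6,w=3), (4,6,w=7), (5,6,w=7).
12 (MST edges: (1,3,w=2), (2,3,w=4), (3,4,w=1), (3,5,w=2), (3,6,w=3); sum of weights 2 + 4 + 1 + 2 + 3 = 12)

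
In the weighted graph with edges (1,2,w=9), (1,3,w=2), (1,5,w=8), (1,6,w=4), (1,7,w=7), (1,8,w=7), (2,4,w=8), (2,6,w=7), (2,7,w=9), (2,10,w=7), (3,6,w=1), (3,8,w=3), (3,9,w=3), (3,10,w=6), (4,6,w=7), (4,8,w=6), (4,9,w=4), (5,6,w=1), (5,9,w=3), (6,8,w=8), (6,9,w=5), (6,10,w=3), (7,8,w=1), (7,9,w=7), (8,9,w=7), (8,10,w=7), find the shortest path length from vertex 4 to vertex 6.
7 (path: 4 -> 6; weights 7 = 7)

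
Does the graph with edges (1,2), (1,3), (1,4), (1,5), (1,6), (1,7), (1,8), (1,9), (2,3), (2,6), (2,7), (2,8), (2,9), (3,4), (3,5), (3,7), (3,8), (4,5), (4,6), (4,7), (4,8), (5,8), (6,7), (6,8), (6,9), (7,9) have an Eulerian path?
Yes — and in fact it has an Eulerian circuit (the graph is connected and all 9 vertices have even degree)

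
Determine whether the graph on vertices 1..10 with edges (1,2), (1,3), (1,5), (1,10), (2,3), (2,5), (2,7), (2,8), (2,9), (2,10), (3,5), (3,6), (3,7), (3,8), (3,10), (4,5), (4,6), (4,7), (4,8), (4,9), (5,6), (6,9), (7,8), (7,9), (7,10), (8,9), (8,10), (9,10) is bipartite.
No (odd cycle of length 3: 5 -> 1 -> 2 -> 5)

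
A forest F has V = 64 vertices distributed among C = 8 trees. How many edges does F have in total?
56 (Each of the 8 component trees on V_i vertices has V_i - 1 edges; summing gives V - C = 64 - 8 = 56)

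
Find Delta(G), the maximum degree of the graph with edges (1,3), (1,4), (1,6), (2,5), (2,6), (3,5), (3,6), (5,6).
4 (attained at vertex 6)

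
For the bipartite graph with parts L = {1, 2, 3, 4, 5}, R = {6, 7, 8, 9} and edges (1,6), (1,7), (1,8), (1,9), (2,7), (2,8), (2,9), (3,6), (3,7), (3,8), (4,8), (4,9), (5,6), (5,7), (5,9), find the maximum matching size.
4 (matching: (1,9), (2,8), (3,7), (5,6); upper bound min(|L|,|R|) = min(5,4) = 4)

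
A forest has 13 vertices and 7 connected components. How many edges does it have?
6 (Each of the 7 component trees on V_i vertices has V_i - 1 edges; summing gives V - C = 13 - 7 = 6)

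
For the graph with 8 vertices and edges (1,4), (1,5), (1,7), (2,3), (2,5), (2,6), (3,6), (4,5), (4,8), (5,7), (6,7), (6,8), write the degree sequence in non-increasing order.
[4, 4, 3, 3, 3, 3, 2, 2] (degrees: deg(1)=3, deg(2)=3, deg(3)=2, deg(4)=3, deg(5)=4, deg(6)=4, deg(7)=3, deg(8)=2)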